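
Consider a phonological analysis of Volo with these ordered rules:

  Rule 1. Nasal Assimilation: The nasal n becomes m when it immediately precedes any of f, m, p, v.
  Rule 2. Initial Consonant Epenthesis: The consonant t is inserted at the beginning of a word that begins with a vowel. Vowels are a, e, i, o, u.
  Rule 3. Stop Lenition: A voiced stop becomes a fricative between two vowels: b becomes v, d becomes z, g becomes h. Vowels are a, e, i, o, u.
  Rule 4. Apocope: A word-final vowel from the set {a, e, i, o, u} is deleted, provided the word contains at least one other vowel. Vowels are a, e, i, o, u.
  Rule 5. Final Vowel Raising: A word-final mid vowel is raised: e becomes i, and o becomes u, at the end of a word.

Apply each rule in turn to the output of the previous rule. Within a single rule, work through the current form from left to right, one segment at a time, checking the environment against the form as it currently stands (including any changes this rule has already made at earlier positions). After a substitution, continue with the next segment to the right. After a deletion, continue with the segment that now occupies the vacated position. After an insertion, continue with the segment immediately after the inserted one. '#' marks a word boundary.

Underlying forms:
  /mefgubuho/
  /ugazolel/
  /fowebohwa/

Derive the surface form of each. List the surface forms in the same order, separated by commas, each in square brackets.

/mefgubuho/:
  Rule 1 Nasal Assimilation: no change — [mefgubuho]
  Rule 2 Initial Consonant Epenthesis: no change — [mefgubuho]
  Rule 3 Stop Lenition: [mefgubuho] → [mefguvuho]
  Rule 4 Apocope: [mefguvuho] → [mefguvuh]
  Rule 5 Final Vowel Raising: no change — [mefguvuh]
/ugazolel/:
  Rule 1 Nasal Assimilation: no change — [ugazolel]
  Rule 2 Initial Consonant Epenthesis: [ugazolel] → [tugazolel]
  Rule 3 Stop Lenition: [tugazolel] → [tuhazolel]
  Rule 4 Apocope: no change — [tuhazolel]
  Rule 5 Final Vowel Raising: no change — [tuhazolel]
/fowebohwa/:
  Rule 1 Nasal Assimilation: no change — [fowebohwa]
  Rule 2 Initial Consonant Epenthesis: no change — [fowebohwa]
  Rule 3 Stop Lenition: [fowebohwa] → [fowevohwa]
  Rule 4 Apocope: [fowevohwa] → [fowevohw]
  Rule 5 Final Vowel Raising: no change — [fowevohw]

[mefguvuh], [tuhazolel], [fowevohw]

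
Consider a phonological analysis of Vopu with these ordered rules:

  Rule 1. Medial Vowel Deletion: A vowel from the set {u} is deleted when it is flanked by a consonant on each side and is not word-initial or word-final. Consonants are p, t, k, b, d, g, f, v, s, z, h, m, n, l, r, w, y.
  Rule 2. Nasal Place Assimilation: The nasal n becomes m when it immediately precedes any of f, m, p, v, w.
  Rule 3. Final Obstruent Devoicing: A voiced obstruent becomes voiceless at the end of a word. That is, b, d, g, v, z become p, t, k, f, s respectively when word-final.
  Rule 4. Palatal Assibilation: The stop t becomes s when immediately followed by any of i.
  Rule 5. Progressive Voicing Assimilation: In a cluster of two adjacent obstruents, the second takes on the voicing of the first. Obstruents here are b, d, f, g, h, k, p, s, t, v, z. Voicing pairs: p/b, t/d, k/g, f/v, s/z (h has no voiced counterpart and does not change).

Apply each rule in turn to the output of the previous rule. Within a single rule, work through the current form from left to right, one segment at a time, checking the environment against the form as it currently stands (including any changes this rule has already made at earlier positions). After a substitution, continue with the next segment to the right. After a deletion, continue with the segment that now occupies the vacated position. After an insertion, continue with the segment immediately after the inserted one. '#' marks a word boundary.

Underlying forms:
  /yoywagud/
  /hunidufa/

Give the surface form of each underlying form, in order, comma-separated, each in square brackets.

[yoywagd], [hnidva]

/yoywagud/:
  Rule 1 Medial Vowel Deletion: [yoywagud] → [yoywagd]
  Rule 2 Nasal Place Assimilation: no change — [yoywagd]
  Rule 3 Final Obstruent Devoicing: [yoywagd] → [yoywagt]
  Rule 4 Palatal Assibilation: no change — [yoywagt]
  Rule 5 Progressive Voicing Assimilation: [yoywagt] → [yoywagd]
/hunidufa/:
  Rule 1 Medial Vowel Deletion: [hunidufa] → [hnidfa]
  Rule 2 Nasal Place Assimilation: no change — [hnidfa]
  Rule 3 Final Obstruent Devoicing: no change — [hnidfa]
  Rule 4 Palatal Assibilation: no change — [hnidfa]
  Rule 5 Progressive Voicing Assimilation: [hnidfa] → [hnidva]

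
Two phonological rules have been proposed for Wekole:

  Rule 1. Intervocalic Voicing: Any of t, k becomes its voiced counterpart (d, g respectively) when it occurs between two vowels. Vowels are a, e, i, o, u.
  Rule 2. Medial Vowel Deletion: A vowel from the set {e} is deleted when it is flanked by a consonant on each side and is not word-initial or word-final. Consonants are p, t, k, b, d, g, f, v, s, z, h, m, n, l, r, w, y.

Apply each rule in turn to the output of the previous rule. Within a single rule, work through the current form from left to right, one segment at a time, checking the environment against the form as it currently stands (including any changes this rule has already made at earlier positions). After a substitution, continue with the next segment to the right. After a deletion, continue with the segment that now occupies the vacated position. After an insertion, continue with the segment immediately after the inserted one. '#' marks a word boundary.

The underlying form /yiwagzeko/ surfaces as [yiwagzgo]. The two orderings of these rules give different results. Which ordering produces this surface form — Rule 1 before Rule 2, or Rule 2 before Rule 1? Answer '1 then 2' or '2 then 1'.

1 then 2

Order 1 then 2:
  1 Intervocalic Voicing: [yiwagzeko] → [yiwagzego]
  2 Medial Vowel Deletion: [yiwagzego] → [yiwagzgo]
  result: [yiwagzgo]
Order 2 then 1:
  2 Medial Vowel Deletion: [yiwagzeko] → [yiwagzko]
  1 Intervocalic Voicing: no change — [yiwagzko]
  result: [yiwagzko]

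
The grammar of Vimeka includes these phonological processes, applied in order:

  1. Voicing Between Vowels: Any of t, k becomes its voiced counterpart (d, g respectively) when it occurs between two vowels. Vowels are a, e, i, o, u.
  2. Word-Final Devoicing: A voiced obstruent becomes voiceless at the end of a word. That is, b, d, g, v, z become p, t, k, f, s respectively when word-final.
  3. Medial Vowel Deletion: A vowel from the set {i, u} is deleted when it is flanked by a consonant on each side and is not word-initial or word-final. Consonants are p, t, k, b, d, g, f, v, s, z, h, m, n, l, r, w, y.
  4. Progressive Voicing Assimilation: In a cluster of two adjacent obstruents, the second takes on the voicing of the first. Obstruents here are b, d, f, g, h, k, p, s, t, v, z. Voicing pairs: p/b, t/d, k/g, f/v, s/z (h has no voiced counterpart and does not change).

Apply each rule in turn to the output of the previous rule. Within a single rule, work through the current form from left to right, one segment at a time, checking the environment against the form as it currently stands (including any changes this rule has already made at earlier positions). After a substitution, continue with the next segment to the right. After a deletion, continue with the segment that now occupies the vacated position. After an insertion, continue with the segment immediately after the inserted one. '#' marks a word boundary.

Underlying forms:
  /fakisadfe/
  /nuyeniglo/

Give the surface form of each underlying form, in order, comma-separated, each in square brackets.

[fagzadve], [nyenglo]

/fakisadfe/:
  1 Voicing Between Vowels: [fakisadfe] → [fagisadfe]
  2 Word-Final Devoicing: no change — [fagisadfe]
  3 Medial Vowel Deletion: [fagisadfe] → [fagsadfe]
  4 Progressive Voicing Assimilation: [fagsadfe] → [fagzadve]
/nuyeniglo/:
  1 Voicing Between Vowels: no change — [nuyeniglo]
  2 Word-Final Devoicing: no change — [nuyeniglo]
  3 Medial Vowel Deletion: [nuyeniglo] → [nyenglo]
  4 Progressive Voicing Assimilation: no change — [nyenglo]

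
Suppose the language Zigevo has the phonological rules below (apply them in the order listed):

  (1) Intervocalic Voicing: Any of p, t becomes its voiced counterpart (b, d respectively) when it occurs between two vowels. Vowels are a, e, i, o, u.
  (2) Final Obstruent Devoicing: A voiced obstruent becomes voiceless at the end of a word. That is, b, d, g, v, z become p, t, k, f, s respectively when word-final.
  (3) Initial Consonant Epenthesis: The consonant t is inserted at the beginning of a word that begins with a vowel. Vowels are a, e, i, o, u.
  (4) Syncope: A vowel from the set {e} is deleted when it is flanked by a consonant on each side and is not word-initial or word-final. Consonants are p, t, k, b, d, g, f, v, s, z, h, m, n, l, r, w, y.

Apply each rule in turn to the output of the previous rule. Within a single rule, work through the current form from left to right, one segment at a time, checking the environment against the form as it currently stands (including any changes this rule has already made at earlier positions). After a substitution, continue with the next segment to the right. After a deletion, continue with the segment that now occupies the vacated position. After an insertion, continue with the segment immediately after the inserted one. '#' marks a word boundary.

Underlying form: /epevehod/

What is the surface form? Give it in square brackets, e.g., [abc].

(1) Intervocalic Voicing: [epevehod] → [ebevehod]
(2) Final Obstruent Devoicing: [ebevehod] → [ebevehot]
(3) Initial Consonant Epenthesis: [ebevehot] → [tebevehot]
(4) Syncope: [tebevehot] → [tbvhot]

[tbvhot]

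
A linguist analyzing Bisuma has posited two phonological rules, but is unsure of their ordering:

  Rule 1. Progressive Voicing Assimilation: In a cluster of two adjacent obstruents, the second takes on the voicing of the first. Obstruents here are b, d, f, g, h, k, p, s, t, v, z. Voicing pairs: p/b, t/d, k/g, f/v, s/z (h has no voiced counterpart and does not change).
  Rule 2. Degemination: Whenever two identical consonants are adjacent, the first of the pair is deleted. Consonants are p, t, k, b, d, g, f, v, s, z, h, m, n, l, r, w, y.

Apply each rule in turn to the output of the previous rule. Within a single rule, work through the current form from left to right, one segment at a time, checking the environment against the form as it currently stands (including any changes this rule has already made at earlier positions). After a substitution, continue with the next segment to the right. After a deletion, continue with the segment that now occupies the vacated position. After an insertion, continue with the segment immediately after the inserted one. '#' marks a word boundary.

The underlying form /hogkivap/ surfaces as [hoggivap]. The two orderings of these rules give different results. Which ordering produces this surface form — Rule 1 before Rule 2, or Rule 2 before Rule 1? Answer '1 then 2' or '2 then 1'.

Order 1 then 2:
  1 Progressive Voicing Assimilation: [hogkivap] → [hoggivap]
  2 Degemination: [hoggivap] → [hogivap]
  result: [hogivap]
Order 2 then 1:
  2 Degemination: no change — [hogkivap]
  1 Progressive Voicing Assimilation: [hogkivap] → [hoggivap]
  result: [hoggivap]

2 then 1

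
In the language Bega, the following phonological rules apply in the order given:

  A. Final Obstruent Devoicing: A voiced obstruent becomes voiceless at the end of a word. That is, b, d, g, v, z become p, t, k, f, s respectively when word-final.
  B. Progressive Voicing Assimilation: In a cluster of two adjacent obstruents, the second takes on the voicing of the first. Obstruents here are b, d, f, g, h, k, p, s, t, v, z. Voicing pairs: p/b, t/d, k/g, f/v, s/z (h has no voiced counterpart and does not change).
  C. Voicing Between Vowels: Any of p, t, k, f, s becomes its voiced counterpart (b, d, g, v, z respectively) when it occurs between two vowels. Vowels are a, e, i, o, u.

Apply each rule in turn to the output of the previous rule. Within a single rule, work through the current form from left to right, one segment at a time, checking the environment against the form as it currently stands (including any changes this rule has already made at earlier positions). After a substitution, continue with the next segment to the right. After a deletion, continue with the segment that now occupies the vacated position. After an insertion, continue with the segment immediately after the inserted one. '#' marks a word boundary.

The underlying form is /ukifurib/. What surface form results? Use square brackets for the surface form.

[ugivurip]

A Final Obstruent Devoicing: [ukifurib] → [ukifurip]
B Progressive Voicing Assimilation: no change — [ukifurip]
C Voicing Between Vowels: [ukifurip] → [ugivurip]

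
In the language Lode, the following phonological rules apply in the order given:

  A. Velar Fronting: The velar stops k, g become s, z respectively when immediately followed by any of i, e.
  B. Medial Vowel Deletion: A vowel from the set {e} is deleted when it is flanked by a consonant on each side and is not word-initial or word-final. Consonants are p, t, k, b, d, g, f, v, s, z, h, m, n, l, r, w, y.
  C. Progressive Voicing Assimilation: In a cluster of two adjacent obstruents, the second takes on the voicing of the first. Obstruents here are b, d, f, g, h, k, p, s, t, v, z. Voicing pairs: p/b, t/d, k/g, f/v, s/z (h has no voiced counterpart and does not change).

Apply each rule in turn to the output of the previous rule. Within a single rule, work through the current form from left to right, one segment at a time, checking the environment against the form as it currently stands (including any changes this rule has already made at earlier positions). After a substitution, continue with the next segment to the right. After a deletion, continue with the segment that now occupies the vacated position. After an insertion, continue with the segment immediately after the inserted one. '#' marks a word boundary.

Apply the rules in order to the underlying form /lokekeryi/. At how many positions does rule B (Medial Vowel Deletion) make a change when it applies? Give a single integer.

A Velar Fronting: [lokekeryi] → [loseseryi]
B Medial Vowel Deletion: [loseseryi] → [lossryi]
C Progressive Voicing Assimilation: no change — [lossryi]
Rule B changed 2 position(s).

2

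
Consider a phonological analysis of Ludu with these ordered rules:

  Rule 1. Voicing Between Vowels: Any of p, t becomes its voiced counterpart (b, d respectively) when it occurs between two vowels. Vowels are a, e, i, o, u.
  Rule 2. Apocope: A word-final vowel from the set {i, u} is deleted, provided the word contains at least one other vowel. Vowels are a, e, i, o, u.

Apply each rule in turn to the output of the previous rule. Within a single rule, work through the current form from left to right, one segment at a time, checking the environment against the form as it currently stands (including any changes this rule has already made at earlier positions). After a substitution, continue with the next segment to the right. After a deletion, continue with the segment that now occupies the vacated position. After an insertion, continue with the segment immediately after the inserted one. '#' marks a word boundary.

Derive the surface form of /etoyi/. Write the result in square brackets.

Rule 1 Voicing Between Vowels: [etoyi] → [edoyi]
Rule 2 Apocope: [edoyi] → [edoy]

[edoy]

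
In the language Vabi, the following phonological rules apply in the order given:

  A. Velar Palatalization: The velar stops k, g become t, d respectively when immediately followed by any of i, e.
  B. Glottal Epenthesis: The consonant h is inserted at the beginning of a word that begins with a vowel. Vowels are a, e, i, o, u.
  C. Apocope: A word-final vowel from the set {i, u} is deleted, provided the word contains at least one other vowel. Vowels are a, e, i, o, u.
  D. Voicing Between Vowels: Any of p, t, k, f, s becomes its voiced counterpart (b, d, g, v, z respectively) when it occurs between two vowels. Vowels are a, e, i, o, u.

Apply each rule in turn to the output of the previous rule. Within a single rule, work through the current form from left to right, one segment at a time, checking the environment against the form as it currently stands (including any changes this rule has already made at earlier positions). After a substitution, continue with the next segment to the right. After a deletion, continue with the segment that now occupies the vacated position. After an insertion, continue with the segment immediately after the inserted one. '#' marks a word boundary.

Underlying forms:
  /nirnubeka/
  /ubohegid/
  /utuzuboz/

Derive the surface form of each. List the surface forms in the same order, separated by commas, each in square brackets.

/nirnubeka/:
  A Velar Palatalization: no change — [nirnubeka]
  B Glottal Epenthesis: no change — [nirnubeka]
  C Apocope: no change — [nirnubeka]
  D Voicing Between Vowels: [nirnubeka] → [nirnubega]
/ubohegid/:
  A Velar Palatalization: [ubohegid] → [ubohedid]
  B Glottal Epenthesis: [ubohedid] → [hubohedid]
  C Apocope: no change — [hubohedid]
  D Voicing Between Vowels: no change — [hubohedid]
/utuzuboz/:
  A Velar Palatalization: no change — [utuzuboz]
  B Glottal Epenthesis: [utuzuboz] → [hutuzuboz]
  C Apocope: no change — [hutuzuboz]
  D Voicing Between Vowels: [hutuzuboz] → [huduzuboz]

[nirnubega], [hubohedid], [huduzuboz]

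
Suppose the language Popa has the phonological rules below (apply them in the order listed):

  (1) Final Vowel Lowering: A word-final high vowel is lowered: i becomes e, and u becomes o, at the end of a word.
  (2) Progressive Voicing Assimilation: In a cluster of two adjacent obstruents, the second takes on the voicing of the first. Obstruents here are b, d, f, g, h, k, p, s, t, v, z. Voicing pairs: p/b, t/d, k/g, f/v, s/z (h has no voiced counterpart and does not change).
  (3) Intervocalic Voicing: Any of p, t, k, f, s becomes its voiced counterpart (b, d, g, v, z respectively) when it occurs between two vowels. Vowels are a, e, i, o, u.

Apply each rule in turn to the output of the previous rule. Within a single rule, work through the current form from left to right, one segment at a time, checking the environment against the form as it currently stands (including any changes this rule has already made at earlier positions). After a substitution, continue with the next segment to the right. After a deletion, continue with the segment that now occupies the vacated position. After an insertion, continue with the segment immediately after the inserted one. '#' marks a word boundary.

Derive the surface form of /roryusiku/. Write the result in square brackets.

(1) Final Vowel Lowering: [roryusiku] → [roryusiko]
(2) Progressive Voicing Assimilation: no change — [roryusiko]
(3) Intervocalic Voicing: [roryusiko] → [roryuzigo]

[roryuzigo]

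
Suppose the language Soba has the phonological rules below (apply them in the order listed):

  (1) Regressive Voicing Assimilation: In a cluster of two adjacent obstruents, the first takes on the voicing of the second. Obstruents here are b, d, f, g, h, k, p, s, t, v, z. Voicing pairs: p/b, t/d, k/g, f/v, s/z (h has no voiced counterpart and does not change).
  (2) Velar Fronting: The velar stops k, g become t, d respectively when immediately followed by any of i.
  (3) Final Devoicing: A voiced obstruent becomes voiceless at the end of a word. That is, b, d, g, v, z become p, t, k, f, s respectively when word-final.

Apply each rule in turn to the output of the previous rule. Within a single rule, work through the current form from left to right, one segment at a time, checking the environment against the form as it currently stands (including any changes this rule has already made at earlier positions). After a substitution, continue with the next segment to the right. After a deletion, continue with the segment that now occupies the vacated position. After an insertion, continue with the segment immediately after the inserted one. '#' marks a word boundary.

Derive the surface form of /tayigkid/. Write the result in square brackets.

[tayiktit]

(1) Regressive Voicing Assimilation: [tayigkid] → [tayikkid]
(2) Velar Fronting: [tayikkid] → [tayiktid]
(3) Final Devoicing: [tayiktid] → [tayiktit]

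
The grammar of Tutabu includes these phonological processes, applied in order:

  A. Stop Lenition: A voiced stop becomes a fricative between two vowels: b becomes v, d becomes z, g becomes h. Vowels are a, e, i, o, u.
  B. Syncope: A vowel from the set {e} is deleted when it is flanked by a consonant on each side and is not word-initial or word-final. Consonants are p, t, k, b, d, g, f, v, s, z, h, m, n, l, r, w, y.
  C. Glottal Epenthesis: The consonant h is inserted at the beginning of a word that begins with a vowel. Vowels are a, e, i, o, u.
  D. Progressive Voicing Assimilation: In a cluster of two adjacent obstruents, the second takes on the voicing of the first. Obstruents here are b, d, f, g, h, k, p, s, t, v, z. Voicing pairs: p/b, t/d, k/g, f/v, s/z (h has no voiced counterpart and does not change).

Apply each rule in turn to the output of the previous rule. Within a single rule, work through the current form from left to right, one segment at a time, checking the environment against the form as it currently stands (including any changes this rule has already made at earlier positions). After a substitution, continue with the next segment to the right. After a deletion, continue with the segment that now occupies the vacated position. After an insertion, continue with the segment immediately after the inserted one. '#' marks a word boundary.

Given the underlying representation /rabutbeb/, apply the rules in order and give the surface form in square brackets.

A Stop Lenition: [rabutbeb] → [ravutbeb]
B Syncope: [ravutbeb] → [ravutbb]
C Glottal Epenthesis: no change — [ravutbb]
D Progressive Voicing Assimilation: [ravutbb] → [ravutpp]

[ravutpp]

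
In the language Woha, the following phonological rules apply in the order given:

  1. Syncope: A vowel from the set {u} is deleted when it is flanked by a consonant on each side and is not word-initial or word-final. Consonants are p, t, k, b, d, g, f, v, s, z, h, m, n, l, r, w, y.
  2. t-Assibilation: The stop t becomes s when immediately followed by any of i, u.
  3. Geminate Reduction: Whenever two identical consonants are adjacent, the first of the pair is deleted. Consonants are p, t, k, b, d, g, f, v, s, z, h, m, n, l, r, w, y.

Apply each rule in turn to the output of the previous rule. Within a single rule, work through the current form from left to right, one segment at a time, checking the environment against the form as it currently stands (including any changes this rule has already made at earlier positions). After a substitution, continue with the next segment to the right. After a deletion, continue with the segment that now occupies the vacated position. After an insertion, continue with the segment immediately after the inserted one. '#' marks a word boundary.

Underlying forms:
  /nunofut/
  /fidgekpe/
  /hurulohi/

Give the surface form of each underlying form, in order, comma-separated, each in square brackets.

[noft], [fidgekpe], [hrlohi]

/nunofut/:
  1 Syncope: [nunofut] → [nnoft]
  2 t-Assibilation: no change — [nnoft]
  3 Geminate Reduction: [nnoft] → [noft]
/fidgekpe/:
  1 Syncope: no change — [fidgekpe]
  2 t-Assibilation: no change — [fidgekpe]
  3 Geminate Reduction: no change — [fidgekpe]
/hurulohi/:
  1 Syncope: [hurulohi] → [hrlohi]
  2 t-Assibilation: no change — [hrlohi]
  3 Geminate Reduction: no change — [hrlohi]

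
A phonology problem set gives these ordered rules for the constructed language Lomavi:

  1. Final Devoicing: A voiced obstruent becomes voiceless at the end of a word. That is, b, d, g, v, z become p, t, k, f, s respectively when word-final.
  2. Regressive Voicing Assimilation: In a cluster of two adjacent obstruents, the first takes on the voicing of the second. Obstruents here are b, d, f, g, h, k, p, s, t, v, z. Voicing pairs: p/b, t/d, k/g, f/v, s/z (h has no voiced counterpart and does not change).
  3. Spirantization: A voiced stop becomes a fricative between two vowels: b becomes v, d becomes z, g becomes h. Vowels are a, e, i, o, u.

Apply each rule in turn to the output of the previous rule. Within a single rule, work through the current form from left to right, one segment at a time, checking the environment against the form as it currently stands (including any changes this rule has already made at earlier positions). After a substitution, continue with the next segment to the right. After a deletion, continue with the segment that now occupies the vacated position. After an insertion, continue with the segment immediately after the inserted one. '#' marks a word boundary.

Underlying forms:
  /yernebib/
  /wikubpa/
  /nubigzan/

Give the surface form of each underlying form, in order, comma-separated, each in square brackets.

/yernebib/:
  1 Final Devoicing: [yernebib] → [yernebip]
  2 Regressive Voicing Assimilation: no change — [yernebip]
  3 Spirantization: [yernebip] → [yernevip]
/wikubpa/:
  1 Final Devoicing: no change — [wikubpa]
  2 Regressive Voicing Assimilation: [wikubpa] → [wikuppa]
  3 Spirantization: no change — [wikuppa]
/nubigzan/:
  1 Final Devoicing: no change — [nubigzan]
  2 Regressive Voicing Assimilation: no change — [nubigzan]
  3 Spirantization: [nubigzan] → [nuvigzan]

[yernevip], [wikuppa], [nuvigzan]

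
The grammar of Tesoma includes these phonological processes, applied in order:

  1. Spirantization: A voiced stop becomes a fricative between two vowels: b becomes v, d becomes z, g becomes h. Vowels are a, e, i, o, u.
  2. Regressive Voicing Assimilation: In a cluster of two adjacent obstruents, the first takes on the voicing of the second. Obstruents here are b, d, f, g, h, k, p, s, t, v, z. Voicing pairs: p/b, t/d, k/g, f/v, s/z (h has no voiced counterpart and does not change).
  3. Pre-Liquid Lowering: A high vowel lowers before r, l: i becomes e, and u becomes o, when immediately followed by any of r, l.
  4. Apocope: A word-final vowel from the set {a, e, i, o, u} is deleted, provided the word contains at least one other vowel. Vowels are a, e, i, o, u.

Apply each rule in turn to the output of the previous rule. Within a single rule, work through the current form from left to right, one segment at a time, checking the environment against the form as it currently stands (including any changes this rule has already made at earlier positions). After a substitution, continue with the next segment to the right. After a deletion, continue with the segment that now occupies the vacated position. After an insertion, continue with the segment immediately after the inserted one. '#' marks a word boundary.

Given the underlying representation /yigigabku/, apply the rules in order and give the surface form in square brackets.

[yihihapk]

1 Spirantization: [yigigabku] → [yihihabku]
2 Regressive Voicing Assimilation: [yihihabku] → [yihihapku]
3 Pre-Liquid Lowering: no change — [yihihapku]
4 Apocope: [yihihapku] → [yihihapk]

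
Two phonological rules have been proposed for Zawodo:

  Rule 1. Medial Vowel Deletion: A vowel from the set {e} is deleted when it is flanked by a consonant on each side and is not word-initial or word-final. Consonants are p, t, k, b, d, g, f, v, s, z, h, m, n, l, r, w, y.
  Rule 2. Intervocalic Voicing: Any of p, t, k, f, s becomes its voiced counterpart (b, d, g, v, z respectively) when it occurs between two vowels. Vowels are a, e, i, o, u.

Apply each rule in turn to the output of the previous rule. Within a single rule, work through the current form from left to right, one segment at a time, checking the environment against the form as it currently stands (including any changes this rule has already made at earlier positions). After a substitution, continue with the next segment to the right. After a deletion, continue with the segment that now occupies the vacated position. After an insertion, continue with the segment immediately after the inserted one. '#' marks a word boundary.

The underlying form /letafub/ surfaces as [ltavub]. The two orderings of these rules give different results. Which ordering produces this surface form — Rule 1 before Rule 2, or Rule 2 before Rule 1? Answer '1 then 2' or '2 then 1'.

1 then 2

Order 1 then 2:
  1 Medial Vowel Deletion: [letafub] → [ltafub]
  2 Intervocalic Voicing: [ltafub] → [ltavub]
  result: [ltavub]
Order 2 then 1:
  2 Intervocalic Voicing: [letafub] → [ledavub]
  1 Medial Vowel Deletion: [ledavub] → [ldavub]
  result: [ldavub]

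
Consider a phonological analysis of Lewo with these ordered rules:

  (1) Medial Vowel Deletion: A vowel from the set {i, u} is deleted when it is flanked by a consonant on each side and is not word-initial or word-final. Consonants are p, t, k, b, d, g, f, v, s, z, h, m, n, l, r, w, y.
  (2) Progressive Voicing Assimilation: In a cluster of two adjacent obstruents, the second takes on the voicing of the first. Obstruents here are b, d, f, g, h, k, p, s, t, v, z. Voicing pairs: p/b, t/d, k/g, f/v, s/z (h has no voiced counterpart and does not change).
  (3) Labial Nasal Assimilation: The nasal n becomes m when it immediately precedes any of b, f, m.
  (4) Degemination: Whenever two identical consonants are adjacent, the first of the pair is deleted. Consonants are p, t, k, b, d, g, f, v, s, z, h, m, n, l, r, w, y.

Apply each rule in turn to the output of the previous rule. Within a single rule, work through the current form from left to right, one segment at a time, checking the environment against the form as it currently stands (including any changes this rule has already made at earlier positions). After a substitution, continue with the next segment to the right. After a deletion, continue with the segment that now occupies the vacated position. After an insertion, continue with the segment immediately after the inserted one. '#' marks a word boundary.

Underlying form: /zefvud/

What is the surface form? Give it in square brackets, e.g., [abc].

(1) Medial Vowel Deletion: [zefvud] → [zefvd]
(2) Progressive Voicing Assimilation: [zefvd] → [zefft]
(3) Labial Nasal Assimilation: no change — [zefft]
(4) Degemination: [zefft] → [zeft]

[zeft]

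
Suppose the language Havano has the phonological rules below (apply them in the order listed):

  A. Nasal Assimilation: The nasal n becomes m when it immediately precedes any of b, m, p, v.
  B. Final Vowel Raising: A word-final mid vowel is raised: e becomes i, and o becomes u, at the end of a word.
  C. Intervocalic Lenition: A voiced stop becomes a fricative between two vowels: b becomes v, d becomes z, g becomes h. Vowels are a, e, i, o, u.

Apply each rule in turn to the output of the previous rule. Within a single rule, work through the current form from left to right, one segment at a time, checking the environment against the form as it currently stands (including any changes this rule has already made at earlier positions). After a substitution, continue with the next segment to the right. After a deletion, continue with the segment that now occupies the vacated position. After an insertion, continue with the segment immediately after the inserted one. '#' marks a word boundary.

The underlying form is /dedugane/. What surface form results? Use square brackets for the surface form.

[dezuhani]

A Nasal Assimilation: no change — [dedugane]
B Final Vowel Raising: [dedugane] → [dedugani]
C Intervocalic Lenition: [dedugani] → [dezuhani]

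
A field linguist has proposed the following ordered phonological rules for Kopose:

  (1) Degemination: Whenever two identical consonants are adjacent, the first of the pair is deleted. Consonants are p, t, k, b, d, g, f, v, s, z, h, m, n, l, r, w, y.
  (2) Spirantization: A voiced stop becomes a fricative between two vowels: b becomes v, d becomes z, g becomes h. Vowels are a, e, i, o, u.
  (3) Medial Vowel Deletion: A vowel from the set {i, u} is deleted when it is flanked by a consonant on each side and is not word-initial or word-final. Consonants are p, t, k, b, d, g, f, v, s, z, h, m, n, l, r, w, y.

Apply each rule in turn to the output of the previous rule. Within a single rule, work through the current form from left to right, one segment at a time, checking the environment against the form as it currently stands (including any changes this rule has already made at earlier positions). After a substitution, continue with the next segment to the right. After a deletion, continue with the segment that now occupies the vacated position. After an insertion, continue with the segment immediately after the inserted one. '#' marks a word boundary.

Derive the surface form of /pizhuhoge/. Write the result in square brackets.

(1) Degemination: no change — [pizhuhoge]
(2) Spirantization: [pizhuhoge] → [pizhuhohe]
(3) Medial Vowel Deletion: [pizhuhohe] → [pzhhohe]

[pzhhohe]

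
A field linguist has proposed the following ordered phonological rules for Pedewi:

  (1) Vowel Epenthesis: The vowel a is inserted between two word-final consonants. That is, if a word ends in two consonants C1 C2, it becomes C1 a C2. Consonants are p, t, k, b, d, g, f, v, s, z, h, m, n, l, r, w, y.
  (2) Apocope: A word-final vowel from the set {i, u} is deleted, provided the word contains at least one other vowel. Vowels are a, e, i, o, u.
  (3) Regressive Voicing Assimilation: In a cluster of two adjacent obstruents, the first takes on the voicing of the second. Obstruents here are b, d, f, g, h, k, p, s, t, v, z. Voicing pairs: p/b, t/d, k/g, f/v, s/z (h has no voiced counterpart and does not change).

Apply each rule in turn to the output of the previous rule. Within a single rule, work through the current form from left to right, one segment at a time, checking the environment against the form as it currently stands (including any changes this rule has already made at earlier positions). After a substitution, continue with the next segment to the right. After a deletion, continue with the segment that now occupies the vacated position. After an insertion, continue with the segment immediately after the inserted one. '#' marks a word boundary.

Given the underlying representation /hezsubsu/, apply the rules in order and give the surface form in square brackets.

[hessups]

(1) Vowel Epenthesis: no change — [hezsubsu]
(2) Apocope: [hezsubsu] → [hezsubs]
(3) Regressive Voicing Assimilation: [hezsubs] → [hessups]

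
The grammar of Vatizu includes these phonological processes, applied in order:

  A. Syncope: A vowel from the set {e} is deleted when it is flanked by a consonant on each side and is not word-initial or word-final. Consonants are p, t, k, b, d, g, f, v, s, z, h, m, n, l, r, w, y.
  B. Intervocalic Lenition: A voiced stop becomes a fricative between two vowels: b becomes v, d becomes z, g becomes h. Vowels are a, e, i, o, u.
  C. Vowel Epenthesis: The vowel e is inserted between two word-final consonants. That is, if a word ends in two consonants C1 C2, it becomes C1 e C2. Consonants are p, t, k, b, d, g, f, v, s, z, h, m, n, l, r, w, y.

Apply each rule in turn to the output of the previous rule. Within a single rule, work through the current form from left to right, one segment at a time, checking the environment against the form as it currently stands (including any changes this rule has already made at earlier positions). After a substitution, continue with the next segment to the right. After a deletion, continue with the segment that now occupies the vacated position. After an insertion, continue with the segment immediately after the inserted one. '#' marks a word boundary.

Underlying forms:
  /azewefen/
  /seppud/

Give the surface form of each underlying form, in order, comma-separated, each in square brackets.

/azewefen/:
  A Syncope: [azewefen] → [azwfn]
  B Intervocalic Lenition: no change — [azwfn]
  C Vowel Epenthesis: [azwfn] → [azwfen]
/seppud/:
  A Syncope: [seppud] → [sppud]
  B Intervocalic Lenition: no change — [sppud]
  C Vowel Epenthesis: no change — [sppud]

[azwfen], [sppud]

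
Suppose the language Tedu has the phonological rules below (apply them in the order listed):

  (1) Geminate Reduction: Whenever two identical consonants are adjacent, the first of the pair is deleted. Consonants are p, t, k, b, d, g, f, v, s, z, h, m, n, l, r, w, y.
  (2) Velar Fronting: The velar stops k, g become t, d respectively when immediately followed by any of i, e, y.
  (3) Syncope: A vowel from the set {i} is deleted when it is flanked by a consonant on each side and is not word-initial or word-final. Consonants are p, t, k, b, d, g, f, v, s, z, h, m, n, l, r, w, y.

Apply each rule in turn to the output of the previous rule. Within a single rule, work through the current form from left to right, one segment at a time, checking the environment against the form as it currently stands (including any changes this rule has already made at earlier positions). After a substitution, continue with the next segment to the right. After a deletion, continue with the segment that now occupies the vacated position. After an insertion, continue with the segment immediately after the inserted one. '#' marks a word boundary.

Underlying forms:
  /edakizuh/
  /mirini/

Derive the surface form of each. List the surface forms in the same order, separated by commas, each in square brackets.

/edakizuh/:
  (1) Geminate Reduction: no change — [edakizuh]
  (2) Velar Fronting: [edakizuh] → [edatizuh]
  (3) Syncope: [edatizuh] → [edatzuh]
/mirini/:
  (1) Geminate Reduction: no change — [mirini]
  (2) Velar Fronting: no change — [mirini]
  (3) Syncope: [mirini] → [mrni]

[edatzuh], [mrni]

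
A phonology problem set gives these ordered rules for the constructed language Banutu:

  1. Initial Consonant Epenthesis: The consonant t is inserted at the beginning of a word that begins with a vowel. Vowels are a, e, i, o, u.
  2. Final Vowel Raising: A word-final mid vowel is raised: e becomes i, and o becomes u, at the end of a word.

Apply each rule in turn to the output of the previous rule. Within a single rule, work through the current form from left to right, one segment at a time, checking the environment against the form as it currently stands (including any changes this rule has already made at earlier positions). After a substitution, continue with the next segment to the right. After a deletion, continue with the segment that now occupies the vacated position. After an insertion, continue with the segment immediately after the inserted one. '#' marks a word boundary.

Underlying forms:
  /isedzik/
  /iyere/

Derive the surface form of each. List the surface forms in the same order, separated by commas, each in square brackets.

[tisedzik], [tiyeri]

/isedzik/:
  1 Initial Consonant Epenthesis: [isedzik] → [tisedzik]
  2 Final Vowel Raising: no change — [tisedzik]
/iyere/:
  1 Initial Consonant Epenthesis: [iyere] → [tiyere]
  2 Final Vowel Raising: [tiyere] → [tiyeri]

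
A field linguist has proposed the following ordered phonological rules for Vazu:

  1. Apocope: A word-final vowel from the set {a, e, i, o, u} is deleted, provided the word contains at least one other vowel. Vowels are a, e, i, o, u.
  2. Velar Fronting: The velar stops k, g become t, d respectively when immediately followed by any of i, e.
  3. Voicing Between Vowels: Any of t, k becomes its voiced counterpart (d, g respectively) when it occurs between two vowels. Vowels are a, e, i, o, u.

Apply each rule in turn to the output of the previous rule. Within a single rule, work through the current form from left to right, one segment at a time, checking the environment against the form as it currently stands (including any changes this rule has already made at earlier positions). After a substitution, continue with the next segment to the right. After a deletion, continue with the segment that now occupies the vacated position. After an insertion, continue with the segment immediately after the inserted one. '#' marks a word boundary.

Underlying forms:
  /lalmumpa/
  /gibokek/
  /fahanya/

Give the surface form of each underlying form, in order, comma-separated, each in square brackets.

[lalmump], [dibodek], [fahany]

/lalmumpa/:
  1 Apocope: [lalmumpa] → [lalmump]
  2 Velar Fronting: no change — [lalmump]
  3 Voicing Between Vowels: no change — [lalmump]
/gibokek/:
  1 Apocope: no change — [gibokek]
  2 Velar Fronting: [gibokek] → [dibotek]
  3 Voicing Between Vowels: [dibotek] → [dibodek]
/fahanya/:
  1 Apocope: [fahanya] → [fahany]
  2 Velar Fronting: no change — [fahany]
  3 Voicing Between Vowels: no change — [fahany]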